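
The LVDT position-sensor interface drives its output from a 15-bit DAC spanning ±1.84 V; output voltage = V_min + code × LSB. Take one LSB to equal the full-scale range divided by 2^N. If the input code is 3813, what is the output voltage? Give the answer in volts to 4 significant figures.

-1.412 V

Full-scale range = 1.84 V − (-1.84 V) = 3.68 V. LSB = 3.68 V / 2^15.
Output = V_min + (3813/32768) × range = -1.84 + 0.116364 × 3.68 V
      = -1.84 V + 0.428218 V = -1.41178 V.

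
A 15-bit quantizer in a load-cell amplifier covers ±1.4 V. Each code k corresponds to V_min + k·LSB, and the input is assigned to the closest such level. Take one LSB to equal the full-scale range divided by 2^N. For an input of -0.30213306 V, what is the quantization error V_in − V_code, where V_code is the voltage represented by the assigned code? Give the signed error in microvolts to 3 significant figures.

+15.4 µV

The full-scale span is 1.4 − (-1.4) = 2.8 V. LSB = 2.8 V / 2^15 ≈ 85.45 µV.
Position in LSBs: (-0.30213306 − (-1.4)) × 32768/2.8 = 12848.1800; rounding gives k = 12848.
Reconstructed level: -1.4 + 12848 × 2.8/32768 V = -0.30214843750 V.
V_in − V_code = -0.30213306 − (-0.30214843750) = +15.4 µV.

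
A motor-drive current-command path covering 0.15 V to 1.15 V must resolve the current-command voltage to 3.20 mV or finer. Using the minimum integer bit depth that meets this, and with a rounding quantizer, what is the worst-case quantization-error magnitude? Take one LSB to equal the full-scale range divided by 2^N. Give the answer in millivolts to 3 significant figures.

0.977 mV

The full-scale span is 1.15 − (0.15) = 1 V.
Required number of levels: 1/3.20 mV = 312.50; smallest N with 2^N ≥ that is 9.
One LSB is 1 V / 512 = 1.9531 mV.
Half an LSB is 0.977 mV.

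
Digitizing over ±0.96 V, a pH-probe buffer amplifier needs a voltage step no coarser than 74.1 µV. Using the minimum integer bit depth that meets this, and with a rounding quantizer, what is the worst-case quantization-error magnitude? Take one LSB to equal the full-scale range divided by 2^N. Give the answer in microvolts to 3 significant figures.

29.3 µV

Full-scale range = 0.96 V − (-0.96 V) = 1.92 V.
Required number of levels: 1.92/74.1 µV = 25911; smallest N with 2^N ≥ that is 15.
LSB = 1.92 V / 2^15 = 58.594 µV.
Max error for round-to-nearest is LSB/2 = 29.3 µV.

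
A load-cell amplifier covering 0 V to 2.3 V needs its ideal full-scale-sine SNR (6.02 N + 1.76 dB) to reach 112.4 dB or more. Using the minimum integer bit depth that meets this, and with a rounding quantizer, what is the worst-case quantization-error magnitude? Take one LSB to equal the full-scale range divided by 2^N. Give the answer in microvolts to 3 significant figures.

2.19 µV

Full-scale range = 2.3 V.
6.02 N + 1.76 ≥ 112.4 gives N ≥ 18.379, so the minimum integer is 19.
LSB = 2.3 V / 2^19 = 4.3869 µV.
|e|_max = LSB/2 = 2.19 µV.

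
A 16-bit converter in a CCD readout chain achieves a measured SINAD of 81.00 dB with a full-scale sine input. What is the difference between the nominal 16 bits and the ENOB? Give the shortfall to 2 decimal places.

2.84 bits

ENOB = (SINAD − 1.76)/6.02 = (81.00 − 1.76)/6.02 = 13.1628 bits.
16 − 13.1628 = 2.84 bits below nominal.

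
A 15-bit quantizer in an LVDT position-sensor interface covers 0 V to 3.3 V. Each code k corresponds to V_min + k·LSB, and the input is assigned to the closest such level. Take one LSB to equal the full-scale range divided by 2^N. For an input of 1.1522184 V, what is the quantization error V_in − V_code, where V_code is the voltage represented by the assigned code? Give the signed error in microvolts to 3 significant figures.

+18.1 µV

Span = 3.3 V. LSB = 3.3 V / 2^15 ≈ 100.7 µV.
(V_in − V_min)/LSB = (1.1522184 − (0)) × 32768/3.3 = 11441.1796 → nearest code k = 11441.
V_code = 0 + (11441/32768) × 3.3 = 1.1522003174 V.
e = 1.1522184 − (1.1522003174) = +18.1 µV.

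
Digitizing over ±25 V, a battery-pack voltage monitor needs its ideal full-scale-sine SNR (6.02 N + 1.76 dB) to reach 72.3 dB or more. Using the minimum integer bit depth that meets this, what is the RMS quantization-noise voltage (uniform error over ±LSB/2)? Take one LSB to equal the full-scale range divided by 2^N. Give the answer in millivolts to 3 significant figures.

3.52 mV

Full-scale range = 25 V − (-25 V) = 50 V.
Required N = ⌈(72.3 − 1.76)/6.02⌉ = ⌈11.718⌉ = 12.
LSB = 50 V ÷ 2^12 = 50/4096 V = 12.207 mV.
σ_q = LSB/√12 = 12.207 mV/3.4641 = 3.52 mV.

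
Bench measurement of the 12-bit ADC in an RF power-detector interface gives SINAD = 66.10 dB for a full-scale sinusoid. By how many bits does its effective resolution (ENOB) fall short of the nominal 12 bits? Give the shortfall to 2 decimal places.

Effective bits = (66.10 − 1.76)/6.02 = 10.6877.
Lost resolution: 12 − 10.6877 = 1.3123 bits.

1.31 bits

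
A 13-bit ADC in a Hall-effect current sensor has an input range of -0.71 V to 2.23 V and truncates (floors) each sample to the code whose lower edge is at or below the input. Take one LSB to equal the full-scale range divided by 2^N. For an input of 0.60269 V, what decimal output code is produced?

Range = 2.23 − (-0.71) = 2.94 V. LSB = 2.94 V / 2^13 ≈ 358.9 µV.
(V_in − V_min) × 2^13/range = (0.60269 − (-0.71)) × 8192/2.94 = 3657.672.
Floor → code = 3657.

3657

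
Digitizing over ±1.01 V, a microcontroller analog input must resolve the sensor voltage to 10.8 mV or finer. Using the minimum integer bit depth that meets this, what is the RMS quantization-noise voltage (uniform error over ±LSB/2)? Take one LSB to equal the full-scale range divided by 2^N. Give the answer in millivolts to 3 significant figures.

2.28 mV

Range = 1.01 − (-1.01) = 2.02 V.
Need 2^N ≥ 2.02 V / 10.8 mV = 187.0 → N_min = 8.
Step size = 2.02/256 V = 7.8906 mV.
σ_q = LSB/√12 = 7.8906 mV/3.4641 = 2.28 mV.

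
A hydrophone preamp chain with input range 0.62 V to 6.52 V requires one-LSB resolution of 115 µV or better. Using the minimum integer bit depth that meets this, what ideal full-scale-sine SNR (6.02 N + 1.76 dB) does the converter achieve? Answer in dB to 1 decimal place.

Span: 6.52 V − (0.62 V) = 5.9 V.
Need 2^N ≥ 5.9 V / 115 µV = 51300 → N_min = 16.
Ideal SNR at N = 16: 6.02·16 + 1.76 = 98.1 dB.

98.1 dB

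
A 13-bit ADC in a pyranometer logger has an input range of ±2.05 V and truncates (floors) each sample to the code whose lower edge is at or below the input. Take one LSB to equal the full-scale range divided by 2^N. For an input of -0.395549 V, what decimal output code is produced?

3305

Span: 2.05 V − (-2.05 V) = 4.1 V. LSB = 4.1 V / 2^13 ≈ 0.5005 mV.
code = ⌊(V_in − V_min)/LSB⌋ = ⌊(V_in − V_min) × 2^13 / range⌋
     = ⌊(-0.395549 − (-2.05)) × 8192 / 4.1⌋ = ⌊1.654451 × 8192/4.1⌋
     = ⌊3305.674⌋ = 3305.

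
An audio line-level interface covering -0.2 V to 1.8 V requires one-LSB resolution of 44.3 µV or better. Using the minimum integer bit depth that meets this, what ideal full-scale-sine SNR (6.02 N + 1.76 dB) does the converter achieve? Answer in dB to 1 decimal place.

The full-scale span is 1.8 − (-0.2) = 2 V.
Levels needed ≥ 2/44.3 µV = 45150. 2^16 = 65536 suffices, so N_min = 16.
Ideal SNR at N = 16: 6.02·16 + 1.76 = 98.1 dB.

98.1 dB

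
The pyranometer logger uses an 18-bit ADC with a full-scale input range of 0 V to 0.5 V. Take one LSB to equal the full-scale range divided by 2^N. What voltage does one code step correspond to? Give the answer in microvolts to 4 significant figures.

1.907 µV

Range is 0.5 V.
2^18 = 262144 levels.
One LSB is 0.5 V / 262144 = 1.907 µV.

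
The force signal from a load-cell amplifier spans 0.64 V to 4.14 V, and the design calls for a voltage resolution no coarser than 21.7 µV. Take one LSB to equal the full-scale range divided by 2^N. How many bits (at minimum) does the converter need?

Range = 4.14 − (0.64) = 3.5 V.
Levels needed ≥ 3.5/21.7 µV = 161300. 2^18 = 262144 suffices, so N_min = 18.

18 bits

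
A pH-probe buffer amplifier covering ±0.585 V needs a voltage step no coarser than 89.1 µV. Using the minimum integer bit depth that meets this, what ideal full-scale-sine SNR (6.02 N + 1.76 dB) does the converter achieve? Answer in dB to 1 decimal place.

86.0 dB

Full-scale range = 0.585 V − (-0.585 V) = 1.17 V.
Need 2^N ≥ 1.17 V / 89.1 µV = 13130 → N_min = 14.
Ideal SNR at N = 14: 6.02·14 + 1.76 = 86.0 dB.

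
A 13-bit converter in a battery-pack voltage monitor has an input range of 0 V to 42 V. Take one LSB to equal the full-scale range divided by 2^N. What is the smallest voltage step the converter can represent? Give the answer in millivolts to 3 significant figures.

Range is 42 V.
2^13 = 8192 levels.
One LSB is 42 V / 8192 = 5.13 mV.

5.13 mV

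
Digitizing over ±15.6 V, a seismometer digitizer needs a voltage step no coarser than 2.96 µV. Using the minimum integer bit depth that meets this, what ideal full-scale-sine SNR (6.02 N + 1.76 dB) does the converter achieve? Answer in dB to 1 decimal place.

The full-scale span is 15.6 − (-15.6) = 31.2 V.
Levels needed ≥ 31.2/2.96 µV = 1.054e7. 2^24 = 16777216 suffices, so N_min = 24.
6.02(24) + 1.76 = 146.24 dB.

146.2 dB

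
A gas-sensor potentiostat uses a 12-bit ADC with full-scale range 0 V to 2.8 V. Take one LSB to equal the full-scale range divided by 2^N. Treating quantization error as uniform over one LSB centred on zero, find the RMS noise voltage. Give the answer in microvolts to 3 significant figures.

V_FS = 2.8 V.
LSB = 2.8 V / 2^12 = 0.68359 mV.
For a uniform distribution on [−LSB/2, +LSB/2], V_rms = LSB/√12 = 0.68359 mV/3.4641 = 197 µV.

197 µV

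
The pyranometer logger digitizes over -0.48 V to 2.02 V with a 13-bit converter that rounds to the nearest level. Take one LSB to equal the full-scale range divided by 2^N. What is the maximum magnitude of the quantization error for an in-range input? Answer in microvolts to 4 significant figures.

152.6 µV

The full-scale span is 2.02 − (-0.48) = 2.5 V.
LSB = 2.5 V / 2^13 = 305.176 µV.
|e|_max = LSB/2 = 152.6 µV.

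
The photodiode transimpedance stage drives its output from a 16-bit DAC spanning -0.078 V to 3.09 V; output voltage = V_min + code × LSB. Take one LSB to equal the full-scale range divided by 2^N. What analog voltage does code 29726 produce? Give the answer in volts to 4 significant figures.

1.359 V

Range = 3.09 − (-0.078) = 3.168 V. LSB = 3.168 V / 2^16.
Output = V_min + (29726/65536) × range = -0.078 + 0.453583 × 3.168 V
      = -0.078 + 1.43695 = 1.35895 V.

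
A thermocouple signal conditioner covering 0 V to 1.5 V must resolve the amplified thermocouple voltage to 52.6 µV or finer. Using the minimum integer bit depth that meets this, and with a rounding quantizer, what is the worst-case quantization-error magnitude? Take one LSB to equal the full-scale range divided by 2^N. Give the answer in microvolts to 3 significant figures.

22.9 µV

Span = 1.5 V.
Required number of levels: 1.5/52.6 µV = 28517; smallest N with 2^N ≥ that is 15.
LSB = 1.5 V / 2^15 = 45.776 µV.
Max error for round-to-nearest is LSB/2 = 22.9 µV.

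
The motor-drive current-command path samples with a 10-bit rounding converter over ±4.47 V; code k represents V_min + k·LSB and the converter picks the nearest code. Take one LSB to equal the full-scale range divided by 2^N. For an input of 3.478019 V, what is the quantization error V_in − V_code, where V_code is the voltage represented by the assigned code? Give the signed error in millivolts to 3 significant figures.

The full-scale span is 4.47 − (-4.47) = 8.94 V. LSB = 8.94 V / 2^10 ≈ 8.730 mV.
(3.478019 − (-4.47)) / LSB = 7.948019 × 1024/8.94 = 910.3771. Nearest integer: k = 910.
V_code = V_min + k × range/2^10 = -4.47 + 910 × 8.94/1024 = 3.474726563 V.
Error = V_in − V_code = 3.478019 − (3.474726563) = +3.29 mV.

+3.29 mV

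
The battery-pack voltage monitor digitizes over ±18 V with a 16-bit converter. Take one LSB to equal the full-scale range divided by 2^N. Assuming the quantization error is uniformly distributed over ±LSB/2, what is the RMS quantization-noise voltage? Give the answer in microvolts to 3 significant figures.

Range = 18 − (-18) = 36 V.
LSB = 36 V ÷ 2^16 = 36/65536 V = 0.54932 mV.
For a uniform distribution on [−LSB/2, +LSB/2], V_rms = LSB/√12 = 0.54932 mV/3.4641 = 159 µV.

159 µV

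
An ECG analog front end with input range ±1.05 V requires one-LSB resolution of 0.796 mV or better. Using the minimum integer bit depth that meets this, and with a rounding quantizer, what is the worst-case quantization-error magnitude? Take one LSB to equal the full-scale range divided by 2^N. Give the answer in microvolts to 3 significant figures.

256 µV

Span: 1.05 V − (-1.05 V) = 2.1 V.
Levels needed ≥ 2.1/0.796 mV = 2638. 2^12 = 4096 suffices, so N_min = 12.
One LSB is 2.1 V / 4096 = 0.51270 mV.
|e|_max = LSB/2 = 256 µV.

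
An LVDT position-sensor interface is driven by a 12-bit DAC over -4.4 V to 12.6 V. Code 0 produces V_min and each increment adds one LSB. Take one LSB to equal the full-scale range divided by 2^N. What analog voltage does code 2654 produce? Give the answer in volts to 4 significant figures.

The full-scale span is 12.6 − (-4.4) = 17 V. LSB = 17 V / 2^12.
V_out = V_min + code × LSB = -4.4 V + 2654 × 17 V / 4096
      = -4.4 + 11.0151 = 6.61514 V.

6.615 V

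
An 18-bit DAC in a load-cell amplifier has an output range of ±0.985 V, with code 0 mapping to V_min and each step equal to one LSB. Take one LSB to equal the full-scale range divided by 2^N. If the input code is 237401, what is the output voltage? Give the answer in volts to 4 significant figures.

0.7991 V

Range = 0.985 − (-0.985) = 1.97 V. LSB = 1.97 V / 2^18.
V_out = V_min + code × LSB = -0.985 V + 237401 × 1.97 V / 262144
      = -0.985 V + 1.78406 V = 0.799058 V.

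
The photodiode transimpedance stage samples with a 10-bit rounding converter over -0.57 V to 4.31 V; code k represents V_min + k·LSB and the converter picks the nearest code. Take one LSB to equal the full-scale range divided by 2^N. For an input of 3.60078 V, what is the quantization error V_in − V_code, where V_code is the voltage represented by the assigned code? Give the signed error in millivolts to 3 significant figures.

Range = 4.31 − (-0.57) = 4.88 V. LSB = 4.88 V / 2^10 ≈ 4.766 mV.
(V_in − V_min)/LSB = (3.60078 − (-0.57)) × 1024/4.88 = 875.1801 → nearest code k = 875.
Reconstructed level: -0.57 + 875 × 4.88/1024 V = 3.599921875 V.
Error = V_in − V_code = 3.60078 − (3.599921875) = +0.858 mV.

+0.858 mV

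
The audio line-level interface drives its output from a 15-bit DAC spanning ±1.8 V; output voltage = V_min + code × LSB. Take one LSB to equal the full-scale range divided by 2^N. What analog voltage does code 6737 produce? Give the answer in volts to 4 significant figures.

-1.060 V

Span: 1.8 V − (-1.8 V) = 3.6 V. LSB = 3.6 V / 2^15.
V_out = -1.8 + 6737 × (3.6/32768) V
      = -1.8 + 0.740149 = -1.05985 V.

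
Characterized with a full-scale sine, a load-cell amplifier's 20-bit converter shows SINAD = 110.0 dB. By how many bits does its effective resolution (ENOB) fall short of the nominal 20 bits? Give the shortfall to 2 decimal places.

N_eff = (110.0 − 1.76)/6.02 = 17.9801 bits.
Shortfall = 20 − 17.9801 = 2.0199 bits.

2.02 bits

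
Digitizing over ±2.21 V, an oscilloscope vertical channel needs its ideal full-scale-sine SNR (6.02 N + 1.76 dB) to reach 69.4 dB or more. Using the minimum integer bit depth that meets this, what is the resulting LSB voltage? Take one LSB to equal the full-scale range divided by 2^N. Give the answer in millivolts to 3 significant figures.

1.08 mV

The full-scale span is 2.21 − (-2.21) = 4.42 V.
6.02 N + 1.76 ≥ 69.4 gives N ≥ 11.236, so the minimum integer is 12.
One LSB is 4.42 V / 4096 = 1.08 mV.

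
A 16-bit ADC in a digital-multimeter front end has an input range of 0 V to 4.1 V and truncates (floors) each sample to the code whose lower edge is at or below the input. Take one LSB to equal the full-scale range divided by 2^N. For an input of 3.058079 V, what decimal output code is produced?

48881

Span = 4.1 V. LSB = 4.1 V / 2^16 ≈ 62.56 µV.
code = ⌊(V_in − V_min)/LSB⌋ = ⌊(V_in − V_min) × 2^16 / range⌋
     = ⌊(3.058079 − (0)) × 65536 / 4.1⌋ = ⌊3.058079 × 65536/4.1⌋
     = ⌊48881.528⌋ = 48881.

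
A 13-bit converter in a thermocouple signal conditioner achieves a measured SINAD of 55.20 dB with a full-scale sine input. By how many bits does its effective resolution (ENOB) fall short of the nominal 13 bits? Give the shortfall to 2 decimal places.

4.12 bits

Effective bits = (55.20 − 1.76)/6.02 = 8.8771.
13 − 8.8771 = 4.12 bits below nominal.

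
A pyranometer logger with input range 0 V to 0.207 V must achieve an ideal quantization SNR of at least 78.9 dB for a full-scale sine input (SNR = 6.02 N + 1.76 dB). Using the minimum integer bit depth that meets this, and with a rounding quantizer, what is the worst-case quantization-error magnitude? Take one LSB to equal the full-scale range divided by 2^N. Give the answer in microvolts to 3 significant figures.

Full-scale range = 0.207 V.
Required N = ⌈(78.9 − 1.76)/6.02⌉ = ⌈12.814⌉ = 13.
LSB = 0.207 V / 2^13 = 25.269 µV.
Max error for round-to-nearest is LSB/2 = 12.6 µV.

12.6 µV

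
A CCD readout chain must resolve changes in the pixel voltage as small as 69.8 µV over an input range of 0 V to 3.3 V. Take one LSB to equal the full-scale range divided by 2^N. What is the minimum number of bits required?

16 bits

Range is 3.3 V.
3.3 V / 69.8 µV = 47280. Since 2^15 = 32768 and 2^16 = 65536, N = 16.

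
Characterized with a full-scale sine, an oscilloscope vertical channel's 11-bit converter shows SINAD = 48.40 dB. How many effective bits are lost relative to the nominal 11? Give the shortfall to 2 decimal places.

ENOB = (SINAD − 1.76)/6.02 = (48.40 − 1.76)/6.02 = 7.7475 bits.
Lost resolution: 11 − 7.7475 = 3.2525 bits.

3.25 bits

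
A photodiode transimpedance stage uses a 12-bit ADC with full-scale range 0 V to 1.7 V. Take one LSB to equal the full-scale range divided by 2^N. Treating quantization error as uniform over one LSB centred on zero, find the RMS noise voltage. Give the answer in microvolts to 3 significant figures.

120 µV

Range is 1.7 V.
LSB = 1.7 V / 2^12 = 415.04 µV.
For a uniform distribution on [−LSB/2, +LSB/2], V_rms = LSB/√12 = 415.04 µV/3.4641 = 120 µV.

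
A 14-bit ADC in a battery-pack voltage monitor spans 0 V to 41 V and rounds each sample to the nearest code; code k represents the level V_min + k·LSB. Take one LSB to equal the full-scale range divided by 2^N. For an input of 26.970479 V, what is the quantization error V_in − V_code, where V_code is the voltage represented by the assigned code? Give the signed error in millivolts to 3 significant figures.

−0.834 mV

Range is 41 V. LSB = 41 V / 2^14 ≈ 2.502 mV.
Position in LSBs: (26.970479 − (0)) × 16384/41 = 10777.6665; rounding gives k = 10778.
V_code = 0 + (10778/16384) × 41 = 26.971313477 V.
e = 26.970479 − (26.971313477) = −0.834 mV.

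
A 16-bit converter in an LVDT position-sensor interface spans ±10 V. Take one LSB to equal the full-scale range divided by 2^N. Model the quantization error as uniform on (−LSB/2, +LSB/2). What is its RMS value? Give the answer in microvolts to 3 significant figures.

88.1 µV

Span: 10 V − (-10 V) = 20 V.
LSB = 20 V / 2^16 = 305.18 µV.
V_rms = LSB/√12 = 305.18 µV / √12 = 88.1 µV.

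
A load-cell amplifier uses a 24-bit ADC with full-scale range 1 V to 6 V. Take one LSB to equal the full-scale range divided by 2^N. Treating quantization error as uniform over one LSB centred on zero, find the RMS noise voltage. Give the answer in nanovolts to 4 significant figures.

The full-scale span is 6 − (1) = 5 V.
Step size = 5/16777216 V = 298.023 nV.
RMS of a uniform error over width LSB is LSB/√12 = 86.03 nV.

86.03 nV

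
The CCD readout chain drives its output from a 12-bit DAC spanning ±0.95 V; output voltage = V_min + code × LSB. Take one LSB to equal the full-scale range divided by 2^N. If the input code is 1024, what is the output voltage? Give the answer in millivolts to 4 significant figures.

Span: 0.95 V − (-0.95 V) = 1.9 V. LSB = 1.9 V / 2^12.
Output = V_min + (1024/4096) × range = -0.95 + 0.250000 × 1.9 V
      = -0.95 V + 0.475000 V = -0.475000 V.

-475.0 mV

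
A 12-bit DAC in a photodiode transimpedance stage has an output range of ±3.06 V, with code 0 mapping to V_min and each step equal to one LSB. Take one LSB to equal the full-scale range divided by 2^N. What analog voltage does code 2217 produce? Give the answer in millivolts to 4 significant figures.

The full-scale span is 3.06 − (-3.06) = 6.12 V. LSB = 6.12 V / 2^12.
V_out = V_min + code × LSB = -3.06 V + 2217 × 6.12 V / 4096
      = -3.06 + 3.31251 = 0.252510 V.

252.5 mV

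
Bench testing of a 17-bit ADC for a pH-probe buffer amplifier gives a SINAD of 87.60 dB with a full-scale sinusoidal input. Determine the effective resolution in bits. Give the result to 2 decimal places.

14.26 bits

ENOB = (87.60 − 1.76)/6.02 = 14.2591 bits.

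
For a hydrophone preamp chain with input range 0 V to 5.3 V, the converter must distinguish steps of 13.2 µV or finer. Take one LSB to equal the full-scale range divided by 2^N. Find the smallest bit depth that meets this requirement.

Full-scale range = 5.3 V.
Levels needed ≥ 5.3/13.2 µV = 401500. 2^19 = 524288 suffices, so N_min = 19.

19 bits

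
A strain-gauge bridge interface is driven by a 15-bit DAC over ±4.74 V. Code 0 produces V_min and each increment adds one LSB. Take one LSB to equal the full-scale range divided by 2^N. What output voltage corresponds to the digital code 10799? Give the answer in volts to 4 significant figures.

The full-scale span is 4.74 − (-4.74) = 9.48 V. LSB = 9.48 V / 2^15.
V_out = -4.74 + 10799 × (9.48/32768) V
      = -4.74 + 3.12422 = -1.61578 V.

-1.616 V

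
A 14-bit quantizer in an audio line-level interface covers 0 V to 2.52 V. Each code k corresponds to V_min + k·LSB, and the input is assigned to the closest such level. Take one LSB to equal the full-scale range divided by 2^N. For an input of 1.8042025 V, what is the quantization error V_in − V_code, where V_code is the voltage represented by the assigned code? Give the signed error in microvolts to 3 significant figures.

Full-scale range = 2.52 V. LSB = 2.52 V / 2^14 ≈ 153.8 µV.
(V_in − V_min)/LSB = (1.8042025 − (0)) × 16384/2.52 = 11730.1801 → nearest code k = 11730.
Reconstructed level: 0 + 11730 × 2.52/16384 V = 1.8041748047 V.
Error = V_in − V_code = 1.8042025 − (1.8041748047) = +27.7 µV.

+27.7 µV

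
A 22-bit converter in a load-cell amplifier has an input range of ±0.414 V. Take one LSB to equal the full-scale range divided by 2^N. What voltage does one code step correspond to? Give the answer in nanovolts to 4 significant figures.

197.4 nV

Range = 0.414 − (-0.414) = 0.828 V.
There are 2^22 = 4194304 steps.
Step size = 0.828/4194304 V = 197.4 nV.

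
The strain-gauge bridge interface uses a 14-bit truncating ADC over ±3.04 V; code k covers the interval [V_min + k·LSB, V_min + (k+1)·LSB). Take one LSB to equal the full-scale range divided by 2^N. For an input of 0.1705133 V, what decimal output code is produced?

Full-scale range = 3.04 V − (-3.04 V) = 6.08 V. LSB = 6.08 V / 2^14 ≈ 371.1 µV.
(V_in − V_min) × 2^14/range = (0.1705133 − (-3.04)) × 16384/6.08 = 8651.488.
Floor → code = 8651.

8651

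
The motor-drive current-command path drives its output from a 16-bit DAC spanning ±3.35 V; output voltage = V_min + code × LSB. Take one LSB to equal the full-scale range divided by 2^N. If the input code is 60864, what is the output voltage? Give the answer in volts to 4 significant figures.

Span: 3.35 V − (-3.35 V) = 6.7 V. LSB = 6.7 V / 2^16.
Output = V_min + (60864/65536) × range = -3.35 + 0.928711 × 6.7 V
      = -3.35 + 6.22236 = 2.87236 V.

2.872 V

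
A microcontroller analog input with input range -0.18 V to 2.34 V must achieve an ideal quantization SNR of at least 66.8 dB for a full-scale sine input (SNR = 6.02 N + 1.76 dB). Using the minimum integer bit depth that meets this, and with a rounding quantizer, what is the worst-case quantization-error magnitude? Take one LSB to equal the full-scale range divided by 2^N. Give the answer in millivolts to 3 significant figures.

Range = 2.34 − (-0.18) = 2.52 V.
6.02 N + 1.76 ≥ 66.8 gives N ≥ 10.804, so the minimum integer is 11.
Step size = 2.52/2048 V = 1.2305 mV.
Half an LSB is 0.615 mV.

0.615 mV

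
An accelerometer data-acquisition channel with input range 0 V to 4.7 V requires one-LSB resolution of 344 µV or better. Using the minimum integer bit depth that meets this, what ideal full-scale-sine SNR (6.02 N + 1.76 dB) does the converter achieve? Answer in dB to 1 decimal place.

Range is 4.7 V.
Need 2^N ≥ 4.7 V / 344 µV = 13660 → N_min = 14.
Ideal SNR at N = 14: 6.02·14 + 1.76 = 86.0 dB.

86.0 dB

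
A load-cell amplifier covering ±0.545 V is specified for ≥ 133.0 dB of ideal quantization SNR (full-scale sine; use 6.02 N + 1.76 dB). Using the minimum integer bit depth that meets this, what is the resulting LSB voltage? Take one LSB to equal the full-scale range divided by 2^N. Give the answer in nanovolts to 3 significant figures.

Range = 0.545 − (-0.545) = 1.09 V.
6.02 N + 1.76 ≥ 133.0 gives N ≥ 21.801, so the minimum integer is 22.
One LSB is 1.09 V / 4194304 = 260 nV.

260 nV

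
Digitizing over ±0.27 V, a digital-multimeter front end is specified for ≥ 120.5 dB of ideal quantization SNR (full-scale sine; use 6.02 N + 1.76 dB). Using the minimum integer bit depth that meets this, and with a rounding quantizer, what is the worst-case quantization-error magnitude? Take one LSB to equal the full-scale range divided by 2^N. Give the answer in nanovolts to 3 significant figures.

257 nV

Full-scale range = 0.27 V − (-0.27 V) = 0.54 V.
N ≥ (120.5 − 1.76)/6.02 = 19.724 → N_min = 20.
LSB = 0.54 V / 2^20 = 0.51498 µV.
|e|_max = LSB/2 = 257 nV.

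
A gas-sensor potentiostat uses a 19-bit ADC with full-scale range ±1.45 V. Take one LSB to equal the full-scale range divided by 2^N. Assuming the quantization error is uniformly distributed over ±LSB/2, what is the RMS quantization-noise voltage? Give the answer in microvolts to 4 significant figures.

Full-scale range = 1.45 V − (-1.45 V) = 2.9 V.
One LSB is 2.9 V / 524288 = 5.53131 µV.
For a uniform distribution on [−LSB/2, +LSB/2], V_rms = LSB/√12 = 5.53131 µV/3.4641 = 1.597 µV.

1.597 µV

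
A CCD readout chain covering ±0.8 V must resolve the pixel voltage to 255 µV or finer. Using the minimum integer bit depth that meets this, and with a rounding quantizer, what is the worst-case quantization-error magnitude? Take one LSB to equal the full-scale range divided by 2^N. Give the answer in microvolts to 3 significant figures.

97.7 µV

Range = 0.8 − (-0.8) = 1.6 V.
Need 2^N ≥ 1.6 V / 255 µV = 6275 → N_min = 13.
One LSB is 1.6 V / 8192 = 195.31 µV.
|e|_max = LSB/2 = 97.7 µV.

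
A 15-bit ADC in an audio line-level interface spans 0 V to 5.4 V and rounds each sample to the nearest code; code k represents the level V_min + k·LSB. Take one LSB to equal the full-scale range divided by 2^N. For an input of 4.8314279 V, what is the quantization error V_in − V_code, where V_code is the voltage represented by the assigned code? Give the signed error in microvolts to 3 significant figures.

−29.6 µV

V_FS = 5.4 V. LSB = 5.4 V / 2^15 ≈ 164.8 µV.
(4.8314279 − (0)) / LSB = 4.8314279 × 32768/5.4 = 29317.8203. Nearest integer: k = 29318.
V_code = V_min + k × range/2^15 = 0 + 29318 × 5.4/32768 = 4.8314575195 V.
e = 4.8314279 − (4.8314575195) = −29.6 µV.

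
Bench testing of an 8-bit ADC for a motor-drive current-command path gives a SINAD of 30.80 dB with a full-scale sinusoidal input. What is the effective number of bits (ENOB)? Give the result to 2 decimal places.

4.82 bits

Inverting SNR = 6.02 N + 1.76: N_eff = (30.80 − 1.76)/6.02 = 4.8239.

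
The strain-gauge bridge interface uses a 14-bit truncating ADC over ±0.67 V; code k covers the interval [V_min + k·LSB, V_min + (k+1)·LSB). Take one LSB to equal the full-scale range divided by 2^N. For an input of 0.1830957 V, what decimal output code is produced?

Range = 0.67 − (-0.67) = 1.34 V. LSB = 1.34 V / 2^14 ≈ 81.79 µV.
(V_in − V_min) × 2^14/range = (0.1830957 − (-0.67)) × 16384/1.34 = 10430.687.
Floor → code = 10430.

10430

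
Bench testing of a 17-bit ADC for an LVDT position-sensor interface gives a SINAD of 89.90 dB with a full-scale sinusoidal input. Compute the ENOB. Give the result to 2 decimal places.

14.64 bits

(89.90 − 1.76) / 6.02 = 88.14/6.02 = 14.6412 effective bits.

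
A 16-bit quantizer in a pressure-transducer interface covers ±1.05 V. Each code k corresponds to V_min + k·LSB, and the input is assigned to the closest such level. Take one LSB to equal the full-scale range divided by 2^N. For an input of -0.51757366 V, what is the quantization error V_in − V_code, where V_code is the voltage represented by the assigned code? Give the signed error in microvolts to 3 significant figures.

−7.74 µV

Full-scale range = 1.05 V − (-1.05 V) = 2.1 V. LSB = 2.1 V / 2^16 ≈ 32.04 µV.
Position in LSBs: (-0.51757366 − (-1.05)) × 65536/2.1 = 16615.7584; rounding gives k = 16616.
Reconstructed level: -1.05 + 16616 × 2.1/65536 V = -0.51756591797 V.
e = -0.51757366 − (-0.51756591797) = −7.74 µV.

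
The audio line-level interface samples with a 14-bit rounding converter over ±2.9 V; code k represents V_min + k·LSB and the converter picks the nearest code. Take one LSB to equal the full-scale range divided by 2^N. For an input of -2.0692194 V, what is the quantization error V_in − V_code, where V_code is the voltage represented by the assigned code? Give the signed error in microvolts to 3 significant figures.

−66.6 µV

Full-scale range = 2.9 V − (-2.9 V) = 5.8 V. LSB = 5.8 V / 2^14 ≈ 354.0 µV.
(-2.0692194 − (-2.9)) / LSB = 0.8307806 × 16384/5.8 = 2346.8120. Nearest integer: k = 2347.
Reconstructed level: -2.9 + 2347 × 5.8/16384 V = -2.0691528320 V.
V_in − V_code = -2.0692194 − (-2.0691528320) = −66.6 µV.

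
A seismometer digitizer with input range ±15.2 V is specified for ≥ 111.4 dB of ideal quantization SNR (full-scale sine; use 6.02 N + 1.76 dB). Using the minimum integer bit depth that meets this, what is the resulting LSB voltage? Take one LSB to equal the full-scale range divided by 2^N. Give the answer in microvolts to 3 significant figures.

58.0 µV

The full-scale span is 15.2 − (-15.2) = 30.4 V.
N ≥ (111.4 − 1.76)/6.02 = 18.213 → N_min = 19.
LSB = 30.4 V / 2^19 = 58.0 µV.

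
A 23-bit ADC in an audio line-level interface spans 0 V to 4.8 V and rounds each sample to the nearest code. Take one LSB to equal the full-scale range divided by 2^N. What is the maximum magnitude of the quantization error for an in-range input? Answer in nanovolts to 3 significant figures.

286 nV

V_FS = 4.8 V.
Step size = 4.8/8388608 V = 0.57220 µV.
|e|_max = LSB/2 = 286 nV.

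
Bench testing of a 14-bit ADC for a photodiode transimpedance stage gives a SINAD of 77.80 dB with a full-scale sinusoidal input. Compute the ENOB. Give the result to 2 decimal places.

12.63 bits

Inverting SNR = 6.02 N + 1.76: N_eff = (77.80 − 1.76)/6.02 = 12.6312.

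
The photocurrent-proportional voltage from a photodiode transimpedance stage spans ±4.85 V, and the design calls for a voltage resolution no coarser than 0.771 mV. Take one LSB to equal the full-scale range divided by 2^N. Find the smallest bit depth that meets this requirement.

14 bits

Span: 4.85 V − (-4.85 V) = 9.7 V.
9.7 V / 0.771 mV = 12580. Since 2^13 = 8192 and 2^14 = 16384, N = 14.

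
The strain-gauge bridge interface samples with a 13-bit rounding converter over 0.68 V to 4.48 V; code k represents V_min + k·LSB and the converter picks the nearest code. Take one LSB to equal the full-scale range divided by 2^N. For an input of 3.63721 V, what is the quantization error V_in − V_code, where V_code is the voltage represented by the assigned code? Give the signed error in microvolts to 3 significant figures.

Span: 4.48 V − (0.68 V) = 3.8 V. LSB = 3.8 V / 2^13 ≈ 463.9 µV.
(V_in − V_min)/LSB = (3.63721 − (0.68)) × 8192/3.8 = 6375.1222 → nearest code k = 6375.
V_code = 0.68 + (6375/8192) × 3.8 = 3.637153320 V.
Error = V_in − V_code = 3.63721 − (3.637153320) = +56.7 µV.

+56.7 µV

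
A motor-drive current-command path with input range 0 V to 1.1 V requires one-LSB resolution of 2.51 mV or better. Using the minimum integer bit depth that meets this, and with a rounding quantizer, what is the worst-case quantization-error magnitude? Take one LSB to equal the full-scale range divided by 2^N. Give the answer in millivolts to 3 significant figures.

Span = 1.1 V.
Levels needed ≥ 1.1/2.51 mV = 438.2. 2^9 = 512 suffices, so N_min = 9.
LSB = 1.1 V ÷ 2^9 = 1.1/512 V = 2.1484 mV.
Half an LSB is 1.07 mV.

1.07 mV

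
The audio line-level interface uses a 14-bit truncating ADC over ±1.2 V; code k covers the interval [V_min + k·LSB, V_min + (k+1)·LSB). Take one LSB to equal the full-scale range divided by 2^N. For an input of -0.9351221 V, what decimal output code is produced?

1808

Range = 1.2 − (-1.2) = 2.4 V. LSB = 2.4 V / 2^14 ≈ 146.5 µV.
code = ⌊(V_in − V_min)/LSB⌋ = ⌊(V_in − V_min) × 2^14 / range⌋
     = ⌊(-0.9351221 − (-1.2)) × 16384 / 2.4⌋ = ⌊0.2648779 × 16384/2.4⌋
     = ⌊1808.233⌋ = 1808.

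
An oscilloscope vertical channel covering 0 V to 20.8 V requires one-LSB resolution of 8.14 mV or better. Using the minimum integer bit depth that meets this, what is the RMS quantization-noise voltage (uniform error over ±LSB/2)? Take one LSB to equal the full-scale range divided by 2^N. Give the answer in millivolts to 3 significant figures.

Range is 20.8 V.
20.8 V / 8.14 mV = 2555. Since 2^11 = 2048 and 2^12 = 4096, N = 12.
One LSB is 20.8 V / 4096 = 5.0781 mV.
V_rms = LSB/√12 = 1.47 mV.

1.47 mV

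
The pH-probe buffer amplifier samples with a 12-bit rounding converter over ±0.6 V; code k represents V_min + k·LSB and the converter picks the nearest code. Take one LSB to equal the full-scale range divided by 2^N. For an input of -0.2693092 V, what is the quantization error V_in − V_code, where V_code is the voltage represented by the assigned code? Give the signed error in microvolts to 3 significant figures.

Span: 0.6 V − (-0.6 V) = 1.2 V. LSB = 1.2 V / 2^12 ≈ 293.0 µV.
Position in LSBs: (-0.2693092 − (-0.6)) × 4096/1.2 = 1128.7579; rounding gives k = 1129.
V_code = -0.6 + (1129/4096) × 1.2 = -0.2692382813 V.
V_in − V_code = -0.2693092 − (-0.2692382813) = −70.9 µV.

−70.9 µV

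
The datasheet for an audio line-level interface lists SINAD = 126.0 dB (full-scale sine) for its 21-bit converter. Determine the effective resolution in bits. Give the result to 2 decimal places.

20.64 bits

Inverting SNR = 6.02 N + 1.76: N_eff = (126.0 − 1.76)/6.02 = 20.6379.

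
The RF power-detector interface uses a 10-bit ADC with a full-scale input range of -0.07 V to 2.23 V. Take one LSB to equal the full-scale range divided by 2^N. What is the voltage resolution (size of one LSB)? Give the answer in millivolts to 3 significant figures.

2.25 mV

Range = 2.23 − (-0.07) = 2.3 V.
There are 2^10 = 1024 steps.
One LSB is 2.3 V / 1024 = 2.25 mV.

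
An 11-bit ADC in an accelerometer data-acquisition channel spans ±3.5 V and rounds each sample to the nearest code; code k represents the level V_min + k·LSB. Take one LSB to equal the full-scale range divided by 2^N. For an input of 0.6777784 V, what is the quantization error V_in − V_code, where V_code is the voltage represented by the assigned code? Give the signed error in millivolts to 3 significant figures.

Range = 3.5 − (-3.5) = 7 V. LSB = 7 V / 2^11 ≈ 3.418 mV.
Position in LSBs: (0.6777784 − (-3.5)) × 2048/7 = 1222.2986; rounding gives k = 1222.
V_code = -3.5 + (1222/2048) × 7 = 0.6767578125 V.
V_in − V_code = 0.6777784 − (0.6767578125) = +1.02 mV.

+1.02 mV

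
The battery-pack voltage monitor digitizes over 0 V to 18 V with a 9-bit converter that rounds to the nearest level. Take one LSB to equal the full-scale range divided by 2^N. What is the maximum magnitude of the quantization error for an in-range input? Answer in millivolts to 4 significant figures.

17.58 mV

Full-scale range = 18 V.
LSB = 18 V / 2^9 = 35.1563 mV.
A rounding quantizer has |error| ≤ LSB/2 = 17.58 mV.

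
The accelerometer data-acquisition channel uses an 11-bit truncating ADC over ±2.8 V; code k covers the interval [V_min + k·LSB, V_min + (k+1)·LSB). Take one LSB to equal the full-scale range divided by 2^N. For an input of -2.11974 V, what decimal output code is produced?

The full-scale span is 2.8 − (-2.8) = 5.6 V. LSB = 5.6 V / 2^11 ≈ 2.734 mV.
code = ⌊(V_in − V_min)/LSB⌋ = ⌊(V_in − V_min) × 2^11 / range⌋
     = ⌊(-2.11974 − (-2.8)) × 2048 / 5.6⌋ = ⌊0.68026 × 2048/5.6⌋
     = ⌊248.781⌋ = 248.

248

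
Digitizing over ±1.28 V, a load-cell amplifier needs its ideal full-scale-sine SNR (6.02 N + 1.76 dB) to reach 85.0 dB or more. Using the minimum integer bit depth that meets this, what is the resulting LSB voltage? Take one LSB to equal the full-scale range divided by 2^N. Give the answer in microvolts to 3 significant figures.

The full-scale span is 1.28 − (-1.28) = 2.56 V.
Required N = ⌈(85.0 − 1.76)/6.02⌉ = ⌈13.827⌉ = 14.
Step size = 2.56/16384 V = 156 µV.

156 µV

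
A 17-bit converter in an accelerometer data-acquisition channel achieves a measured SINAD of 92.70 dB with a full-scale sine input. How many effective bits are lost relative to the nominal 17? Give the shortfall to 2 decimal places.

N_eff = (92.70 − 1.76)/6.02 = 15.1063 bits.
Shortfall = 17 − 15.1063 = 1.8937 bits.

1.89 bits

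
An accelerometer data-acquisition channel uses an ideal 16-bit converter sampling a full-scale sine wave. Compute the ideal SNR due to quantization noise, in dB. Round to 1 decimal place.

For an ideal N-bit converter with full-scale sine input, SNR = 6.02 N + 1.76 dB. SNR = 6.02 × 16 + 1.76 = 96.32 + 1.76 = 98.08 dB.

98.1 dB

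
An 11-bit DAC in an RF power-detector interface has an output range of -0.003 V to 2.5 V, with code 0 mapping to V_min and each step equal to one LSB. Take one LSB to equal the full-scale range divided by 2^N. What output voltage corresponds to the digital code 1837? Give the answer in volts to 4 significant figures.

Span: 2.5 V − (-0.003 V) = 2.503 V. LSB = 2.503 V / 2^11.
V_out = -0.003 + 1837 × (2.503/2048) V
      = -0.003 V + 2.24512 V = 2.24212 V.

2.242 V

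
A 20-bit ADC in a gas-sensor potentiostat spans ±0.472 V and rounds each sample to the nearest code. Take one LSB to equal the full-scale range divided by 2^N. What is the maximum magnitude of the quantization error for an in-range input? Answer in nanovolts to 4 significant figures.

450.1 nV

The full-scale span is 0.472 − (-0.472) = 0.944 V.
LSB = 0.944 V / 2^20 = 0.900269 µV.
|e|_max = LSB/2 = 450.1 nV.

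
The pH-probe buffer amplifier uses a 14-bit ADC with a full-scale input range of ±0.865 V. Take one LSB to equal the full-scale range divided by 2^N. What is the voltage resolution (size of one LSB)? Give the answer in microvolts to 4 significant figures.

The full-scale span is 0.865 − (-0.865) = 1.73 V.
Number of codes = 2^14 = 16384.
One LSB is 1.73 V / 16384 = 105.6 µV.

105.6 µV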